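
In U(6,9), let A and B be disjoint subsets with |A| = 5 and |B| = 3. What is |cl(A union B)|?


|A union B| = 5 + 3 = 8 (disjoint).
In U(6,9), cl(S) = S if |S| < 6, else cl(S) = E.
Since 8 >= 6, cl(A union B) = E.
|cl(A union B)| = 9.

9


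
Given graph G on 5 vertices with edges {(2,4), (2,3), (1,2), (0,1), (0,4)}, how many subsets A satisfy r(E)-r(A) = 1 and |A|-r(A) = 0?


R(x,y) = sum over A in 2^E of x^(r(E)-r(A)) * y^(|A|-r(A)).
G has 5 vertices, 5 edges. r(E) = 4.
Enumerate all 2^5 = 32 subsets.
Count subsets with r(E)-r(A)=1 and |A|-r(A)=0: 10.

10


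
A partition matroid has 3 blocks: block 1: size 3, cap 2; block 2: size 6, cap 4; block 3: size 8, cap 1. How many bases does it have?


A basis picks exactly ci elements from block i.
Number of bases = product of C(|Si|, ci).
= C(3,2) * C(6,4) * C(8,1)
= 3 * 15 * 8
= 360.

360


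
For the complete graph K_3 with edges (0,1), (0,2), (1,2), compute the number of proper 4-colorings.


P(K_3, k) = k(k-1)(k-2)...(k-2).
P(4) = (4) * (3) * (2) = 24.

24


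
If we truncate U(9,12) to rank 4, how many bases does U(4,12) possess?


Truncating U(9,12) to rank 4 gives U(4,12).
Bases of U(4,12) are all 4-element subsets of 12 elements.
Number of bases = C(12,4) = 12! / (4! * 8!) = 495.

495


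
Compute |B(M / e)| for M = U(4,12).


Contracting e from U(4,12) gives U(3,11).
Bases of U(3,11) = C(11,3) = 11! / (3! * 8!) = 165.

165


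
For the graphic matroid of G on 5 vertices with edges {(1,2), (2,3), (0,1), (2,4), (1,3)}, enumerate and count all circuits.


A circuit in a graphic matroid = edge set of a simple cycle.
G has 5 vertices and 5 edges.
Enumerating all minimal edge subsets forming cycles...
Total circuits found: 1.

1


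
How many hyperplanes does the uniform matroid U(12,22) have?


Hyperplanes of U(12,22) are flats of rank 11.
In a uniform matroid, these are exactly the (11)-element subsets.
Count = C(22,11) = 705432.

705432


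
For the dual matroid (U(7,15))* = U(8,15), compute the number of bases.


The dual of U(r,n) is U(n-r, n) = U(8,15).
Bases of U(8,15) are all (8)-element subsets.
|B(M*)| = (15 choose 8) = 6435.

6435


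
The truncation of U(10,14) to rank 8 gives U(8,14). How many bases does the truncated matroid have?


Truncating U(10,14) to rank 8 gives U(8,14).
Bases of U(8,14) are all 8-element subsets of 14 elements.
Number of bases = (14 choose 8) = 3003.

3003


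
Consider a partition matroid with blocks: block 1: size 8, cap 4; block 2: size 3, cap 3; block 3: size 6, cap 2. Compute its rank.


Rank of a partition matroid = sum of min(|Si|, ci) for each block.
= min(8,4) + min(3,3) + min(6,2)
= 4 + 3 + 2
= 9.

9


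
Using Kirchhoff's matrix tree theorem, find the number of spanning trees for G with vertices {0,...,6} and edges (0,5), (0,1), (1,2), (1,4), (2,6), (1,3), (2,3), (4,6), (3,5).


By Kirchhoff's matrix tree theorem, the number of spanning trees equals
the determinant of any cofactor of the Laplacian matrix L.
G has 7 vertices and 9 edges.
Computing the (6 x 6) cofactor determinant gives 40.

40


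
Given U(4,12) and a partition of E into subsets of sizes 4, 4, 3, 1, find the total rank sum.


r(Ai) = min(|Ai|, 4) for each part.
Sum = min(4,4) + min(4,4) + min(3,4) + min(1,4)
    = 4 + 4 + 3 + 1
    = 12.

12


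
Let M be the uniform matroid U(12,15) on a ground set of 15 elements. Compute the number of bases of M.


Bases of U(12,15) are all 12-element subsets of the 15-element ground set.
Number of bases = C(15,12).
(15 choose 12) = 455.

455


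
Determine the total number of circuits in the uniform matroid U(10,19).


In U(10,19), circuits are the (11)-element subsets.
Any set of 11 elements is dependent, and removing any one element gives
an independent set of size 10, so it is a minimal dependent set.
Number of circuits = C(19,11) = 75582.

75582


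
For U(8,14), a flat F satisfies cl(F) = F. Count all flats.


Flats of U(8,14): every subset of size < 8 is a flat, plus E itself.
Count = C(14,0) + C(14,1) + C(14,2) + C(14,3) + C(14,4) + C(14,5) + C(14,6) + C(14,7) + 1
     = 1 + 14 + 91 + 364 + 1001 + 2002 + 3003 + 3432 + 1
     = 9909.

9909


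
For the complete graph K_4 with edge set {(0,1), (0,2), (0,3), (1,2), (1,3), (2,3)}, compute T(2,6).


T(K_4; x,y) = x^3 + 3x^2 + 4xy + 2x + y^3 + 3y^2 + 2y.
Substituting x=2, y=6:
= 8 + 12 + 48 + 4 + 216 + 108 + 12
= 408.

408


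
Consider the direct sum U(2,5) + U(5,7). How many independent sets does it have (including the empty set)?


For a direct sum, |I(M1+M2)| = |I(M1)| * |I(M2)|.
|I(U(2,5))| = sum C(5,k) for k=0..2 = 16.
|I(U(5,7))| = sum C(7,k) for k=0..5 = 120.
Total = 16 * 120 = 1920.

1920


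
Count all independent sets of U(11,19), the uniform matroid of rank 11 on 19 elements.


Independent sets of U(11,19) are all subsets of size <= 11.
Count = C(19,0) + C(19,1) + C(19,2) + C(19,3) + C(19,4) + C(19,5) + C(19,6) + C(19,7) + C(19,8) + C(19,9) + C(19,10) + C(19,11)
     = 1 + 19 + 171 + 969 + 3876 + 11628 + 27132 + 50388 + 75582 + 92378 + 92378 + 75582
     = 430104.

430104


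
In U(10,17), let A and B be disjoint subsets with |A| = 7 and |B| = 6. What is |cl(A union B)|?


|A union B| = 7 + 6 = 13 (disjoint).
In U(10,17), cl(S) = S if |S| < 10, else cl(S) = E.
Since 13 >= 10, cl(A union B) = E.
|cl(A union B)| = 17.

17


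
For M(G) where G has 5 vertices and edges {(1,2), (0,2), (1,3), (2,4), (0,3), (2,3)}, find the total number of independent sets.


An independent set in a graphic matroid is an acyclic edge subset.
G has 5 vertices and 6 edges.
Enumerate all 2^6 = 64 subsets, checking for acyclicity.
Total independent sets = 48.

48


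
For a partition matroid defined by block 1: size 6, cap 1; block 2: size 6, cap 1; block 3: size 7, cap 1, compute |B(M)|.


A basis picks exactly ci elements from block i.
Number of bases = product of C(|Si|, ci).
= C(6,1) * C(6,1) * C(7,1)
= 6 * 6 * 7
= 252.

252


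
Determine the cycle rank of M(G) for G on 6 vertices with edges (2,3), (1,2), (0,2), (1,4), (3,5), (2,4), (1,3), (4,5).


Cycle rank (nullity) = |E| - r(M) = |E| - (|V| - c).
|E| = 8, |V| = 6, c = 1.
Nullity = 8 - (6 - 1) = 8 - 5 = 3.

3


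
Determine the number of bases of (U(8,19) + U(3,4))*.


(M1+M2)* = M1* + M2*.
M1* = U(11,19), bases: C(19,11) = 75582.
M2* = U(1,4), bases: C(4,1) = 4.
|B(M*)| = 75582 * 4 = 302328.

302328


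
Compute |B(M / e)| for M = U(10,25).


Contracting e from U(10,25) gives U(9,24).
Bases of U(9,24) = C(24,9) = 1307504.

1307504


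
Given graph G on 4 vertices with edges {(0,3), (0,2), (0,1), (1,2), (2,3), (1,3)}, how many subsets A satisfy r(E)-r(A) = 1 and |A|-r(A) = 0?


R(x,y) = sum over A in 2^E of x^(r(E)-r(A)) * y^(|A|-r(A)).
G has 4 vertices, 6 edges. r(E) = 3.
Enumerate all 2^6 = 64 subsets.
Count subsets with r(E)-r(A)=1 and |A|-r(A)=0: 15.

15


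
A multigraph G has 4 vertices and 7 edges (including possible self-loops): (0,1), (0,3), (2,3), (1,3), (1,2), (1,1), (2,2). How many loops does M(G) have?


In a graphic matroid, a loop is a self-loop edge (u,u) with rank 0.
Examining all 7 edges for self-loops...
Self-loops found: (1,1), (2,2)
Number of loops = 2.

2


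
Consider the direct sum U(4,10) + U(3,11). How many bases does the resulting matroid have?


Bases of a direct sum M1 + M2: |B| = |B(M1)| * |B(M2)|.
|B(U(4,10))| = C(10,4) = 210.
|B(U(3,11))| = C(11,3) = 165.
Total bases = 210 * 165 = 34650.

34650


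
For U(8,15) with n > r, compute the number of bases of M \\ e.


Deleting e from U(8,15) gives U(8,14) since n > r.
Bases of U(8,14) = (14 choose 8) = 3003.

3003


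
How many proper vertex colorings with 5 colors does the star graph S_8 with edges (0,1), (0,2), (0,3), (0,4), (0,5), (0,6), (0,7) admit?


P(tree, k) = k * (k-1)^(7) for any tree on 8 vertices.
P(5) = 5 * 4^7 = 5 * 16384 = 81920.

81920


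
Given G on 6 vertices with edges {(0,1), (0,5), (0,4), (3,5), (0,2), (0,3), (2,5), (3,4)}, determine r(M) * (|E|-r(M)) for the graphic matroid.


r(M) = |V| - c = 6 - 1 = 5.
nullity = |E| - r(M) = 8 - 5 = 3.
Product = 5 * 3 = 15.

15


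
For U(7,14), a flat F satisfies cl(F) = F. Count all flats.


Flats of U(7,14): every subset of size < 7 is a flat, plus E itself.
Count = (14 choose 0) + (14 choose 1) + (14 choose 2) + (14 choose 3) + (14 choose 4) + (14 choose 5) + (14 choose 6) + 1
     = 1 + 14 + 91 + 364 + 1001 + 2002 + 3003 + 1
     = 6477.

6477


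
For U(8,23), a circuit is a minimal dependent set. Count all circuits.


In U(8,23), circuits are the (9)-element subsets.
Any set of 9 elements is dependent, and removing any one element gives
an independent set of size 8, so it is a minimal dependent set.
Number of circuits = C(23,9) = 23! / (9! * 14!) = 817190.

817190


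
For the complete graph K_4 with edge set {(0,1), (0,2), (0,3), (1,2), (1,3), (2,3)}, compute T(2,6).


T(K_4; x,y) = x^3 + 3x^2 + 4xy + 2x + y^3 + 3y^2 + 2y.
Substituting x=2, y=6:
= 8 + 12 + 48 + 4 + 216 + 108 + 12
= 408.

408


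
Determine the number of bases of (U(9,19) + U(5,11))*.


(M1+M2)* = M1* + M2*.
M1* = U(10,19), bases: C(19,10) = 92378.
M2* = U(6,11), bases: C(11,6) = 462.
|B(M*)| = 92378 * 462 = 42678636.

42678636


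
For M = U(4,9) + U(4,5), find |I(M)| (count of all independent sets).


For a direct sum, |I(M1+M2)| = |I(M1)| * |I(M2)|.
|I(U(4,9))| = sum C(9,k) for k=0..4 = 256.
|I(U(4,5))| = sum C(5,k) for k=0..4 = 31.
Total = 256 * 31 = 7936.

7936


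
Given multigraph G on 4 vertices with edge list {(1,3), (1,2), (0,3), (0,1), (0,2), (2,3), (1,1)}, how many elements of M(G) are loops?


In a graphic matroid, a loop is a self-loop edge (u,u) with rank 0.
Examining all 7 edges for self-loops...
Self-loops found: (1,1)
Number of loops = 1.

1


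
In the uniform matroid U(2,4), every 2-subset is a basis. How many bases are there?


Bases of U(2,4) are all 2-element subsets of the 4-element ground set.
Number of bases = C(4,2).
C(4,2) = 4! / (2! * 2!) = 6.

6


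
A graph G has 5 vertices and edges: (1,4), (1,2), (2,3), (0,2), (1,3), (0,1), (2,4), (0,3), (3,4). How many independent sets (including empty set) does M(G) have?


An independent set in a graphic matroid is an acyclic edge subset.
G has 5 vertices and 9 edges.
Enumerate all 2^9 = 512 subsets, checking for acyclicity.
Total independent sets = 198.

198


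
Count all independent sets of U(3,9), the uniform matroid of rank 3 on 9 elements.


Independent sets of U(3,9) are all subsets of size <= 3.
Count = C(9,0) + C(9,1) + C(9,2) + C(9,3)
     = 1 + 9 + 36 + 84
     = 130.

130


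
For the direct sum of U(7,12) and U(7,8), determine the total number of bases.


Bases of a direct sum M1 + M2: |B| = |B(M1)| * |B(M2)|.
|B(U(7,12))| = C(12,7) = 792.
|B(U(7,8))| = C(8,7) = 8.
Total bases = 792 * 8 = 6336.

6336


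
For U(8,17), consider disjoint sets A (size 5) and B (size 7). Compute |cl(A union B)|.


|A union B| = 5 + 7 = 12 (disjoint).
In U(8,17), cl(S) = S if |S| < 8, else cl(S) = E.
Since 12 >= 8, cl(A union B) = E.
|cl(A union B)| = 17.

17


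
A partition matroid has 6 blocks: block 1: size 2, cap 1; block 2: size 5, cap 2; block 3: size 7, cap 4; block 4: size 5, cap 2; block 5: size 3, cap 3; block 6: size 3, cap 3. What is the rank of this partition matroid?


Rank of a partition matroid = sum of min(|Si|, ci) for each block.
= min(2,1) + min(5,2) + min(7,4) + min(5,2) + min(3,3) + min(3,3)
= 1 + 2 + 4 + 2 + 3 + 3
= 15.

15


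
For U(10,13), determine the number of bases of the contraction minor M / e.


Contracting e from U(10,13) gives U(9,12).
Bases of U(9,12) = C(12,9) = 220.

220


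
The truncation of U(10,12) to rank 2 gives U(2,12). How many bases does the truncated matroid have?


Truncating U(10,12) to rank 2 gives U(2,12).
Bases of U(2,12) are all 2-element subsets of 12 elements.
Number of bases = C(12,2) = 12! / (2! * 10!) = 66.

66


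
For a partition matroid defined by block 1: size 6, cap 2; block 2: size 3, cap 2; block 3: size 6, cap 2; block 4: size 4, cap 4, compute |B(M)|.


A basis picks exactly ci elements from block i.
Number of bases = product of C(|Si|, ci).
= C(6,2) * C(3,2) * C(6,2) * C(4,4)
= 15 * 3 * 15 * 1
= 675.

675


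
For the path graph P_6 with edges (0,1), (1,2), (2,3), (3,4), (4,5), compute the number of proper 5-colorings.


P(P_6, k) = k * (k-1)^(5).
P(5) = 5 * 4^5 = 5 * 1024 = 5120.

5120


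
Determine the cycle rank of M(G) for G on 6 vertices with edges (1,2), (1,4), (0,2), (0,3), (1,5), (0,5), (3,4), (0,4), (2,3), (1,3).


Cycle rank (nullity) = |E| - r(M) = |E| - (|V| - c).
|E| = 10, |V| = 6, c = 1.
Nullity = 10 - (6 - 1) = 10 - 5 = 5.

5


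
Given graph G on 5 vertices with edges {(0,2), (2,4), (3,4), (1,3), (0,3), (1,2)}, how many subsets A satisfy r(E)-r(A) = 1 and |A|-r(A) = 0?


R(x,y) = sum over A in 2^E of x^(r(E)-r(A)) * y^(|A|-r(A)).
G has 5 vertices, 6 edges. r(E) = 4.
Enumerate all 2^6 = 64 subsets.
Count subsets with r(E)-r(A)=1 and |A|-r(A)=0: 20.

20


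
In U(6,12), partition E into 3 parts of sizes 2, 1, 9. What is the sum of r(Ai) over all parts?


r(Ai) = min(|Ai|, 6) for each part.
Sum = min(2,6) + min(1,6) + min(9,6)
    = 2 + 1 + 6
    = 9.

9


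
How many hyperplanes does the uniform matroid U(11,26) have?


Hyperplanes of U(11,26) are flats of rank 10.
In a uniform matroid, these are exactly the (10)-element subsets.
Count = C(26,10) = 5311735.

5311735


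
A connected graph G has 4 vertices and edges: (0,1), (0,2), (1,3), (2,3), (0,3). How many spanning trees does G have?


By Kirchhoff's matrix tree theorem, the number of spanning trees equals
the determinant of any cofactor of the Laplacian matrix L.
G has 4 vertices and 5 edges.
Computing the (3 x 3) cofactor determinant gives 8.

8


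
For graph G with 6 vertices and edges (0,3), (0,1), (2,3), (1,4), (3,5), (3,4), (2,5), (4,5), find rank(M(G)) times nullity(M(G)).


r(M) = |V| - c = 6 - 1 = 5.
nullity = |E| - r(M) = 8 - 5 = 3.
Product = 5 * 3 = 15.

15


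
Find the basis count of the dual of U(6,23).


The dual of U(r,n) is U(n-r, n) = U(17,23).
Bases of U(17,23) are all (17)-element subsets.
|B(M*)| = C(23,17) = 23! / (17! * 6!) = 100947.

100947


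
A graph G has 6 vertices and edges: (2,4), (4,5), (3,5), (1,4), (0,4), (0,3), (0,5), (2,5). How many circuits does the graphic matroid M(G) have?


A circuit in a graphic matroid = edge set of a simple cycle.
G has 6 vertices and 8 edges.
Enumerating all minimal edge subsets forming cycles...
Total circuits found: 6.

6


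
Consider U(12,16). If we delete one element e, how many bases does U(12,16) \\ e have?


Deleting e from U(12,16) gives U(12,15) since n > r.
Bases of U(12,15) = (15 choose 12) = 455.

455


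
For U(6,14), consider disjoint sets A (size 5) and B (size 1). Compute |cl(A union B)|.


|A union B| = 5 + 1 = 6 (disjoint).
In U(6,14), cl(S) = S if |S| < 6, else cl(S) = E.
Since 6 >= 6, cl(A union B) = E.
|cl(A union B)| = 14.

14


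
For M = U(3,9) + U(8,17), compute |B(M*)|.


(M1+M2)* = M1* + M2*.
M1* = U(6,9), bases: C(9,6) = 84.
M2* = U(9,17), bases: C(17,9) = 24310.
|B(M*)| = 84 * 24310 = 2042040.

2042040


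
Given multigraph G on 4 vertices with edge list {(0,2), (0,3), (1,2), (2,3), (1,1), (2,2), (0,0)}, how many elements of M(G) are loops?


In a graphic matroid, a loop is a self-loop edge (u,u) with rank 0.
Examining all 7 edges for self-loops...
Self-loops found: (1,1), (2,2), (0,0)
Number of loops = 3.

3


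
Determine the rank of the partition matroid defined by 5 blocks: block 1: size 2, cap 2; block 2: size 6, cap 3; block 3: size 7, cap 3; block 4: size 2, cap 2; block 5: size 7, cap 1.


Rank of a partition matroid = sum of min(|Si|, ci) for each block.
= min(2,2) + min(6,3) + min(7,3) + min(2,2) + min(7,1)
= 2 + 3 + 3 + 2 + 1
= 11.

11


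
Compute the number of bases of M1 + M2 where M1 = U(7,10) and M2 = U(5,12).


Bases of a direct sum M1 + M2: |B| = |B(M1)| * |B(M2)|.
|B(U(7,10))| = C(10,7) = 120.
|B(U(5,12))| = C(12,5) = 792.
Total bases = 120 * 792 = 95040.

95040


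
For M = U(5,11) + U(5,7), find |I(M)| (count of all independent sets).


For a direct sum, |I(M1+M2)| = |I(M1)| * |I(M2)|.
|I(U(5,11))| = sum C(11,k) for k=0..5 = 1024.
|I(U(5,7))| = sum C(7,k) for k=0..5 = 120.
Total = 1024 * 120 = 122880.

122880


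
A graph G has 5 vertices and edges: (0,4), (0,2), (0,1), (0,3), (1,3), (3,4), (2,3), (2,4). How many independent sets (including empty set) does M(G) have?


An independent set in a graphic matroid is an acyclic edge subset.
G has 5 vertices and 8 edges.
Enumerate all 2^8 = 256 subsets, checking for acyclicity.
Total independent sets = 128.

128


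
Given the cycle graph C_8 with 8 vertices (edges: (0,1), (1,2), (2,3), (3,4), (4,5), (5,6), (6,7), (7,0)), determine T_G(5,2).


T(C_8; x,y) = x + x^2 + ... + x^(7) + y.
T(5,2) = 5^1 + 5^2 + 5^3 + 5^4 + 5^5 + 5^6 + 5^7 + 2
= 5 + 25 + 125 + 625 + 3125 + 15625 + 78125 + 2
= 97657.

97657


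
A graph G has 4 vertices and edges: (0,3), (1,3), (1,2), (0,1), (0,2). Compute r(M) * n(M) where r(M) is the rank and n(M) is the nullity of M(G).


r(M) = |V| - c = 4 - 1 = 3.
nullity = |E| - r(M) = 5 - 3 = 2.
Product = 3 * 2 = 6.

6


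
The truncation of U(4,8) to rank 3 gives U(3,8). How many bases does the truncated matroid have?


Truncating U(4,8) to rank 3 gives U(3,8).
Bases of U(3,8) are all 3-element subsets of 8 elements.
Number of bases = (8 choose 3) = 56.

56


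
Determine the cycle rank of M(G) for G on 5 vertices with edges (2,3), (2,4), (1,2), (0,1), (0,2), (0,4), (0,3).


Cycle rank (nullity) = |E| - r(M) = |E| - (|V| - c).
|E| = 7, |V| = 5, c = 1.
Nullity = 7 - (5 - 1) = 7 - 4 = 3.

3


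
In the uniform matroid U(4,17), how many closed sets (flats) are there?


Flats of U(4,17): every subset of size < 4 is a flat, plus E itself.
Count = (17 choose 0) + (17 choose 1) + (17 choose 2) + (17 choose 3) + 1
     = 1 + 17 + 136 + 680 + 1
     = 835.

835


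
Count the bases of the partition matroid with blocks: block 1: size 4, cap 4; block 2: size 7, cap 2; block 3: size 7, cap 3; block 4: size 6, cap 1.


A basis picks exactly ci elements from block i.
Number of bases = product of C(|Si|, ci).
= C(4,4) * C(7,2) * C(7,3) * C(6,1)
= 1 * 21 * 35 * 6
= 4410.

4410


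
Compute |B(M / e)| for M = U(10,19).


Contracting e from U(10,19) gives U(9,18).
Bases of U(9,18) = C(18,9) = 18! / (9! * 9!) = 48620.

48620


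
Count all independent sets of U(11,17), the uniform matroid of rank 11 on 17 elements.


Independent sets of U(11,17) are all subsets of size <= 11.
Count = (17 choose 0) + (17 choose 1) + (17 choose 2) + (17 choose 3) + (17 choose 4) + (17 choose 5) + (17 choose 6) + (17 choose 7) + (17 choose 8) + (17 choose 9) + (17 choose 10) + (17 choose 11)
     = 1 + 17 + 136 + 680 + 2380 + 6188 + 12376 + 19448 + 24310 + 24310 + 19448 + 12376
     = 121670.

121670


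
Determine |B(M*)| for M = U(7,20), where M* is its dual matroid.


The dual of U(r,n) is U(n-r, n) = U(13,20).
Bases of U(13,20) are all (13)-element subsets.
|B(M*)| = C(20,13) = 77520.

77520


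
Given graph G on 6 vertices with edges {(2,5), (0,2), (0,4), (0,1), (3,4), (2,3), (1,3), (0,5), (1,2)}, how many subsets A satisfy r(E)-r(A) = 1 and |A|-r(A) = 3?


R(x,y) = sum over A in 2^E of x^(r(E)-r(A)) * y^(|A|-r(A)).
G has 6 vertices, 9 edges. r(E) = 5.
Enumerate all 2^9 = 512 subsets.
Count subsets with r(E)-r(A)=1 and |A|-r(A)=3: 2.

2


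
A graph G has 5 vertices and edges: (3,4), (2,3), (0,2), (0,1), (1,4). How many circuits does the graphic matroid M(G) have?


A circuit in a graphic matroid = edge set of a simple cycle.
G has 5 vertices and 5 edges.
Enumerating all minimal edge subsets forming cycles...
Total circuits found: 1.

1


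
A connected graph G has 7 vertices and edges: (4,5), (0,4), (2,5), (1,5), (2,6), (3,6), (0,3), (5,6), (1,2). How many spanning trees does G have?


By Kirchhoff's matrix tree theorem, the number of spanning trees equals
the determinant of any cofactor of the Laplacian matrix L.
G has 7 vertices and 9 edges.
Computing the (6 x 6) cofactor determinant gives 37.

37


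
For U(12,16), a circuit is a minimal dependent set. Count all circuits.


In U(12,16), circuits are the (13)-element subsets.
Any set of 13 elements is dependent, and removing any one element gives
an independent set of size 12, so it is a minimal dependent set.
Number of circuits = (16 choose 13) = 560.

560


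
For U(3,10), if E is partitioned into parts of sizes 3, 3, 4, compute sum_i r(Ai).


r(Ai) = min(|Ai|, 3) for each part.
Sum = min(3,3) + min(3,3) + min(4,3)
    = 3 + 3 + 3
    = 9.

9


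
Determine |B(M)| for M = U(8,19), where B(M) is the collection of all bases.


Bases of U(8,19) are all 8-element subsets of the 19-element ground set.
Number of bases = C(19,8).
(19 choose 8) = 75582.

75582


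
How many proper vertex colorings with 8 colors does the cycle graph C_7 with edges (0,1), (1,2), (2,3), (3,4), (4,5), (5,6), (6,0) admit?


P(C_7, k) = (k-1)^7 + (-1)^7*(k-1).
P(8) = (7)^7 - 7
= 823543 - 7 = 823536.

823536


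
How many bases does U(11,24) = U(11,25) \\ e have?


Deleting e from U(11,25) gives U(11,24) since n > r.
Bases of U(11,24) = C(24,11) = 24! / (11! * 13!) = 2496144.

2496144


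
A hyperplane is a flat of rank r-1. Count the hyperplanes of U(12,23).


Hyperplanes of U(12,23) are flats of rank 11.
In a uniform matroid, these are exactly the (11)-element subsets.
Count = C(23,11) = 1352078.

1352078


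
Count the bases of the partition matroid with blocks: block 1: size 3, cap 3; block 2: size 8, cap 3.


A basis picks exactly ci elements from block i.
Number of bases = product of C(|Si|, ci).
= C(3,3) * C(8,3)
= 1 * 56
= 56.

56


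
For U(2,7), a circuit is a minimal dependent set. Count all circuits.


In U(2,7), circuits are the (3)-element subsets.
Any set of 3 elements is dependent, and removing any one element gives
an independent set of size 2, so it is a minimal dependent set.
Number of circuits = C(7,3) = 7! / (3! * 4!) = 35.

35


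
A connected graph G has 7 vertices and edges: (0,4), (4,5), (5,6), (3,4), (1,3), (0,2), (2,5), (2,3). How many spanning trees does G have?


By Kirchhoff's matrix tree theorem, the number of spanning trees equals
the determinant of any cofactor of the Laplacian matrix L.
G has 7 vertices and 8 edges.
Computing the (6 x 6) cofactor determinant gives 12.

12


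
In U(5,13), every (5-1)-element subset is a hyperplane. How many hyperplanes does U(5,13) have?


Hyperplanes of U(5,13) are flats of rank 4.
In a uniform matroid, these are exactly the (4)-element subsets.
Count = C(13,4) = 13! / (4! * 9!) = 715.

715


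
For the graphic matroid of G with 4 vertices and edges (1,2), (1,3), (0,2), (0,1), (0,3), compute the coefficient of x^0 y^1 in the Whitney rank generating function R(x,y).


R(x,y) = sum over A in 2^E of x^(r(E)-r(A)) * y^(|A|-r(A)).
G has 4 vertices, 5 edges. r(E) = 3.
Enumerate all 2^5 = 32 subsets.
Count subsets with r(E)-r(A)=0 and |A|-r(A)=1: 5.

5


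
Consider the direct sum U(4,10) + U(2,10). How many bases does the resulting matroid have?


Bases of a direct sum M1 + M2: |B| = |B(M1)| * |B(M2)|.
|B(U(4,10))| = C(10,4) = 210.
|B(U(2,10))| = C(10,2) = 45.
Total bases = 210 * 45 = 9450.

9450


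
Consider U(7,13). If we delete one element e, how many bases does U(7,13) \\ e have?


Deleting e from U(7,13) gives U(7,12) since n > r.
Bases of U(7,12) = (12 choose 7) = 792.

792


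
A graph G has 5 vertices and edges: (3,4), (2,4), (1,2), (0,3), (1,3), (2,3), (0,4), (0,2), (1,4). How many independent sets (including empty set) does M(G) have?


An independent set in a graphic matroid is an acyclic edge subset.
G has 5 vertices and 9 edges.
Enumerate all 2^9 = 512 subsets, checking for acyclicity.
Total independent sets = 198.

198


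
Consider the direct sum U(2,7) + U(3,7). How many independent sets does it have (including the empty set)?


For a direct sum, |I(M1+M2)| = |I(M1)| * |I(M2)|.
|I(U(2,7))| = sum C(7,k) for k=0..2 = 29.
|I(U(3,7))| = sum C(7,k) for k=0..3 = 64.
Total = 29 * 64 = 1856.

1856


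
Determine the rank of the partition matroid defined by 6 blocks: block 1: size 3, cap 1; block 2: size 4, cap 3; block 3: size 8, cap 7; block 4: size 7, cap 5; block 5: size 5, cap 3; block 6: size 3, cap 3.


Rank of a partition matroid = sum of min(|Si|, ci) for each block.
= min(3,1) + min(4,3) + min(8,7) + min(7,5) + min(5,3) + min(3,3)
= 1 + 3 + 7 + 5 + 3 + 3
= 22.

22


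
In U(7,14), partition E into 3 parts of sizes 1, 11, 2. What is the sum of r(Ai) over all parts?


r(Ai) = min(|Ai|, 7) for each part.
Sum = min(1,7) + min(11,7) + min(2,7)
    = 1 + 7 + 2
    = 10.

10


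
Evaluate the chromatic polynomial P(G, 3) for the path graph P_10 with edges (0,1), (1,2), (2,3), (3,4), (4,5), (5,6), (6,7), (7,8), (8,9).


P(P_10, k) = k * (k-1)^(9).
P(3) = 3 * 2^9 = 3 * 512 = 1536.

1536


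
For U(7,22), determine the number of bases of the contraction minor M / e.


Contracting e from U(7,22) gives U(6,21).
Bases of U(6,21) = C(21,6) = 54264.

54264


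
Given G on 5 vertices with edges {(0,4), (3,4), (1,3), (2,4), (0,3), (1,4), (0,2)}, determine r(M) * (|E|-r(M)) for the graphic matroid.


r(M) = |V| - c = 5 - 1 = 4.
nullity = |E| - r(M) = 7 - 4 = 3.
Product = 4 * 3 = 12.

12


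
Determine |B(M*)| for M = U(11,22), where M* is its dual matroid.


The dual of U(r,n) is U(n-r, n) = U(11,22).
Bases of U(11,22) are all (11)-element subsets.
|B(M*)| = (22 choose 11) = 705432.

705432


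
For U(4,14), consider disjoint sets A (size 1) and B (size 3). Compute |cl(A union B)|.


|A union B| = 1 + 3 = 4 (disjoint).
In U(4,14), cl(S) = S if |S| < 4, else cl(S) = E.
Since 4 >= 4, cl(A union B) = E.
|cl(A union B)| = 14.

14


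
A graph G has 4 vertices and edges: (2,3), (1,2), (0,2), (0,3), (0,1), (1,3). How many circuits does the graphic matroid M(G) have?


A circuit in a graphic matroid = edge set of a simple cycle.
G has 4 vertices and 6 edges.
Enumerating all minimal edge subsets forming cycles...
Total circuits found: 7.

7


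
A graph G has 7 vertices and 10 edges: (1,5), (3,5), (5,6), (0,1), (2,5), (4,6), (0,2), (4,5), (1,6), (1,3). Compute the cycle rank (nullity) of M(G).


Cycle rank (nullity) = |E| - r(M) = |E| - (|V| - c).
|E| = 10, |V| = 7, c = 1.
Nullity = 10 - (7 - 1) = 10 - 6 = 4.

4


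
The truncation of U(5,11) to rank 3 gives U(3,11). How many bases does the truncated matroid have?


Truncating U(5,11) to rank 3 gives U(3,11).
Bases of U(3,11) are all 3-element subsets of 11 elements.
Number of bases = C(11,3) = 11! / (3! * 8!) = 165.

165


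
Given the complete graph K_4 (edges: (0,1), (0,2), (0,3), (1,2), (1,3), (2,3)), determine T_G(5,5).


T(K_4; x,y) = x^3 + 3x^2 + 4xy + 2x + y^3 + 3y^2 + 2y.
Substituting x=5, y=5:
= 125 + 75 + 100 + 10 + 125 + 75 + 10
= 520.

520


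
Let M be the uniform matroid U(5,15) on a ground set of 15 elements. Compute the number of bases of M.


Bases of U(5,15) are all 5-element subsets of the 15-element ground set.
Number of bases = C(15,5).
C(15,5) = 15! / (5! * 10!) = 3003.

3003


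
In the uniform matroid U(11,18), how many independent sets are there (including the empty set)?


Independent sets of U(11,18) are all subsets of size <= 11.
Count = (18 choose 0) + (18 choose 1) + (18 choose 2) + (18 choose 3) + (18 choose 4) + (18 choose 5) + (18 choose 6) + (18 choose 7) + (18 choose 8) + (18 choose 9) + (18 choose 10) + (18 choose 11)
     = 1 + 18 + 153 + 816 + 3060 + 8568 + 18564 + 31824 + 43758 + 48620 + 43758 + 31824
     = 230964.

230964


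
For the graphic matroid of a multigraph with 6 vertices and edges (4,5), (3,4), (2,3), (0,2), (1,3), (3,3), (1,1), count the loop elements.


In a graphic matroid, a loop is a self-loop edge (u,u) with rank 0.
Examining all 7 edges for self-loops...
Self-loops found: (3,3), (1,1)
Number of loops = 2.

2


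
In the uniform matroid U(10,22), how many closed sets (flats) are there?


Flats of U(10,22): every subset of size < 10 is a flat, plus E itself.
Count = (22 choose 0) + (22 choose 1) + (22 choose 2) + (22 choose 3) + (22 choose 4) + (22 choose 5) + (22 choose 6) + (22 choose 7) + (22 choose 8) + (22 choose 9) + 1
     = 1 + 22 + 231 + 1540 + 7315 + 26334 + 74613 + 170544 + 319770 + 497420 + 1
     = 1097791.

1097791


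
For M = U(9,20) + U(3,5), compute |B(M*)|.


(M1+M2)* = M1* + M2*.
M1* = U(11,20), bases: C(20,11) = 167960.
M2* = U(2,5), bases: C(5,2) = 10.
|B(M*)| = 167960 * 10 = 1679600.

1679600


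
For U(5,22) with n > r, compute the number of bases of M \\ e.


Deleting e from U(5,22) gives U(5,21) since n > r.
Bases of U(5,21) = (21 choose 5) = 20349.

20349


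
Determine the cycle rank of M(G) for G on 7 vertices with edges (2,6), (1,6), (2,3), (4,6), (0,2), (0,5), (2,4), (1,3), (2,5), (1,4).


Cycle rank (nullity) = |E| - r(M) = |E| - (|V| - c).
|E| = 10, |V| = 7, c = 1.
Nullity = 10 - (7 - 1) = 10 - 6 = 4.

4


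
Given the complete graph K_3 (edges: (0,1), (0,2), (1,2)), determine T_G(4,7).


T(K_3; x,y) = x^2 + x + y.
T(4,7) = 16 + 4 + 7 = 27.

27


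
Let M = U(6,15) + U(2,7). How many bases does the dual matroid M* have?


(M1+M2)* = M1* + M2*.
M1* = U(9,15), bases: C(15,9) = 5005.
M2* = U(5,7), bases: C(7,5) = 21.
|B(M*)| = 5005 * 21 = 105105.

105105


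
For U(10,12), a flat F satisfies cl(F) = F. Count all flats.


Flats of U(10,12): every subset of size < 10 is a flat, plus E itself.
Count = (12 choose 0) + (12 choose 1) + (12 choose 2) + (12 choose 3) + (12 choose 4) + (12 choose 5) + (12 choose 6) + (12 choose 7) + (12 choose 8) + (12 choose 9) + 1
     = 1 + 12 + 66 + 220 + 495 + 792 + 924 + 792 + 495 + 220 + 1
     = 4018.

4018


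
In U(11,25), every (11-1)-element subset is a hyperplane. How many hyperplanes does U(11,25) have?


Hyperplanes of U(11,25) are flats of rank 10.
In a uniform matroid, these are exactly the (10)-element subsets.
Count = C(25,10) = 3268760.

3268760


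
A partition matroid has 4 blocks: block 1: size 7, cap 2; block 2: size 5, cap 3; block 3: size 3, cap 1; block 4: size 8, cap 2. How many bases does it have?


A basis picks exactly ci elements from block i.
Number of bases = product of C(|Si|, ci).
= C(7,2) * C(5,3) * C(3,1) * C(8,2)
= 21 * 10 * 3 * 28
= 17640.

17640


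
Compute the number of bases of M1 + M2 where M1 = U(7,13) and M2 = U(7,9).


Bases of a direct sum M1 + M2: |B| = |B(M1)| * |B(M2)|.
|B(U(7,13))| = C(13,7) = 1716.
|B(U(7,9))| = C(9,7) = 36.
Total bases = 1716 * 36 = 61776.

61776


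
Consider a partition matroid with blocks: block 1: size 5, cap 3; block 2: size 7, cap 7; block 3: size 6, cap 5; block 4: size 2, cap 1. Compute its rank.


Rank of a partition matroid = sum of min(|Si|, ci) for each block.
= min(5,3) + min(7,7) + min(6,5) + min(2,1)
= 3 + 7 + 5 + 1
= 16.

16


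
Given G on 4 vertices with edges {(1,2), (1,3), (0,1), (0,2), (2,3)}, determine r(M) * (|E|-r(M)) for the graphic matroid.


r(M) = |V| - c = 4 - 1 = 3.
nullity = |E| - r(M) = 5 - 3 = 2.
Product = 3 * 2 = 6.

6


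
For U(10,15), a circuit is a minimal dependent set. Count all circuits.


In U(10,15), circuits are the (11)-element subsets.
Any set of 11 elements is dependent, and removing any one element gives
an independent set of size 10, so it is a minimal dependent set.
Number of circuits = (15 choose 11) = 1365.

1365


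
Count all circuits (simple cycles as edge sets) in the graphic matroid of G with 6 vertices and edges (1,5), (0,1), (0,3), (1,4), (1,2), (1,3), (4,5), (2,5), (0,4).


A circuit in a graphic matroid = edge set of a simple cycle.
G has 6 vertices and 9 edges.
Enumerating all minimal edge subsets forming cycles...
Total circuits found: 10.

10


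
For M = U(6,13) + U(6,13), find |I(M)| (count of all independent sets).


For a direct sum, |I(M1+M2)| = |I(M1)| * |I(M2)|.
|I(U(6,13))| = sum C(13,k) for k=0..6 = 4096.
|I(U(6,13))| = sum C(13,k) for k=0..6 = 4096.
Total = 4096 * 4096 = 16777216.

16777216


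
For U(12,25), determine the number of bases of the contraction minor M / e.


Contracting e from U(12,25) gives U(11,24).
Bases of U(11,24) = (24 choose 11) = 2496144.

2496144


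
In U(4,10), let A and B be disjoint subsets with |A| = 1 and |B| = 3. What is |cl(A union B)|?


|A union B| = 1 + 3 = 4 (disjoint).
In U(4,10), cl(S) = S if |S| < 4, else cl(S) = E.
Since 4 >= 4, cl(A union B) = E.
|cl(A union B)| = 10.

10


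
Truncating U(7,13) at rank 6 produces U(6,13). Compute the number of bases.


Truncating U(7,13) to rank 6 gives U(6,13).
Bases of U(6,13) are all 6-element subsets of 13 elements.
Number of bases = C(13,6) = 1716.

1716


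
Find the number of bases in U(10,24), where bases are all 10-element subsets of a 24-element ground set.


Bases of U(10,24) are all 10-element subsets of the 24-element ground set.
Number of bases = C(24,10).
C(24,10) = 1961256.

1961256


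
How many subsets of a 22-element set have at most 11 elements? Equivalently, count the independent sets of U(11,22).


Independent sets of U(11,22) are all subsets of size <= 11.
Count = C(22,0) + C(22,1) + C(22,2) + C(22,3) + C(22,4) + C(22,5) + C(22,6) + C(22,7) + C(22,8) + C(22,9) + C(22,10) + C(22,11)
     = 1 + 22 + 231 + 1540 + 7315 + 26334 + 74613 + 170544 + 319770 + 497420 + 646646 + 705432
     = 2449868.

2449868


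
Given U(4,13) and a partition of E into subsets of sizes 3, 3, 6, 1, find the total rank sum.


r(Ai) = min(|Ai|, 4) for each part.
Sum = min(3,4) + min(3,4) + min(6,4) + min(1,4)
    = 3 + 3 + 4 + 1
    = 11.

11


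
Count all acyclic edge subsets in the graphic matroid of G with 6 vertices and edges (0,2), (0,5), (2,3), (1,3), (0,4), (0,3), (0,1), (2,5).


An independent set in a graphic matroid is an acyclic edge subset.
G has 6 vertices and 8 edges.
Enumerate all 2^8 = 256 subsets, checking for acyclicity.
Total independent sets = 164.

164


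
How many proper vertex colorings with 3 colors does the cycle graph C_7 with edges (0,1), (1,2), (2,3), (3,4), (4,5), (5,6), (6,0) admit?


P(C_7, k) = (k-1)^7 + (-1)^7*(k-1).
P(3) = (2)^7 - 2
= 128 - 2 = 126.

126


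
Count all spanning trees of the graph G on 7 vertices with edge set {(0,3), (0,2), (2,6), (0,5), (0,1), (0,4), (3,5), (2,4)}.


By Kirchhoff's matrix tree theorem, the number of spanning trees equals
the determinant of any cofactor of the Laplacian matrix L.
G has 7 vertices and 8 edges.
Computing the (6 x 6) cofactor determinant gives 9.

9


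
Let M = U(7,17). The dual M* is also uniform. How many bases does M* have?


The dual of U(r,n) is U(n-r, n) = U(10,17).
Bases of U(10,17) are all (10)-element subsets.
|B(M*)| = C(17,10) = 19448.

19448


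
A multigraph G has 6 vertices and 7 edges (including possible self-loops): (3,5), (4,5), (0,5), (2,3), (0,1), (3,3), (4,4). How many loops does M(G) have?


In a graphic matroid, a loop is a self-loop edge (u,u) with rank 0.
Examining all 7 edges for self-loops...
Self-loops found: (3,3), (4,4)
Number of loops = 2.

2


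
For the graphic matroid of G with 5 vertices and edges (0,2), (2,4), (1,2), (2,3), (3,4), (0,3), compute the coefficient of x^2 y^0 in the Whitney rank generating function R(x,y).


R(x,y) = sum over A in 2^E of x^(r(E)-r(A)) * y^(|A|-r(A)).
G has 5 vertices, 6 edges. r(E) = 4.
Enumerate all 2^6 = 64 subsets.
Count subsets with r(E)-r(A)=2 and |A|-r(A)=0: 15.

15


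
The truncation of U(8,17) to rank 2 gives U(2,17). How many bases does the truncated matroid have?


Truncating U(8,17) to rank 2 gives U(2,17).
Bases of U(2,17) are all 2-element subsets of 17 elements.
Number of bases = C(17,2) = (17 * 16) / (1 * 2) = 136.

136


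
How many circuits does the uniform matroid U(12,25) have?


In U(12,25), circuits are the (13)-element subsets.
Any set of 13 elements is dependent, and removing any one element gives
an independent set of size 12, so it is a minimal dependent set.
Number of circuits = C(25,13) = 5200300.

5200300


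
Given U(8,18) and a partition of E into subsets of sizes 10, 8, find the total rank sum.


r(Ai) = min(|Ai|, 8) for each part.
Sum = min(10,8) + min(8,8)
    = 8 + 8
    = 16.

16


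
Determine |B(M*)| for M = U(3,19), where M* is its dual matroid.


The dual of U(r,n) is U(n-r, n) = U(16,19).
Bases of U(16,19) are all (16)-element subsets.
|B(M*)| = C(19,16) = 969.

969


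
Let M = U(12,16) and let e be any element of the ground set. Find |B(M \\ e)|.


Deleting e from U(12,16) gives U(12,15) since n > r.
Bases of U(12,15) = C(15,12) = 15! / (12! * 3!) = 455.

455


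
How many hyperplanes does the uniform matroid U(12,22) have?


Hyperplanes of U(12,22) are flats of rank 11.
In a uniform matroid, these are exactly the (11)-element subsets.
Count = C(22,11) = 705432.

705432


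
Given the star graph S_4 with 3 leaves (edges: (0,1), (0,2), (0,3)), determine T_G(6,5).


A star on 4 vertices is a tree with 3 edges.
T(x,y) = x^(3) for any tree.
T(6,5) = 6^3 = 216.

216


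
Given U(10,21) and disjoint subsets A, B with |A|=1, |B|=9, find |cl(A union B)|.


|A union B| = 1 + 9 = 10 (disjoint).
In U(10,21), cl(S) = S if |S| < 10, else cl(S) = E.
Since 10 >= 10, cl(A union B) = E.
|cl(A union B)| = 21.

21


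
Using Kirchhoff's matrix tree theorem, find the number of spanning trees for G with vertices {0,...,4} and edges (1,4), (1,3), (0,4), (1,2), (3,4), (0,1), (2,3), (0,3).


By Kirchhoff's matrix tree theorem, the number of spanning trees equals
the determinant of any cofactor of the Laplacian matrix L.
G has 5 vertices and 8 edges.
Computing the (4 x 4) cofactor determinant gives 40.

40


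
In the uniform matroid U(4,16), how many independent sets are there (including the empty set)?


Independent sets of U(4,16) are all subsets of size <= 4.
Count = C(16,0) + C(16,1) + C(16,2) + C(16,3) + C(16,4)
     = 1 + 16 + 120 + 560 + 1820
     = 2517.

2517


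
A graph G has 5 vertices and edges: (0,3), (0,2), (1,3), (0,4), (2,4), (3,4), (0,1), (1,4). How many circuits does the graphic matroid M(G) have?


A circuit in a graphic matroid = edge set of a simple cycle.
G has 5 vertices and 8 edges.
Enumerating all minimal edge subsets forming cycles...
Total circuits found: 12.

12


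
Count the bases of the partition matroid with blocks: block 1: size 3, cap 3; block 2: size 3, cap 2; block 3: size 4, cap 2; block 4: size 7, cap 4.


A basis picks exactly ci elements from block i.
Number of bases = product of C(|Si|, ci).
= C(3,3) * C(3,2) * C(4,2) * C(7,4)
= 1 * 3 * 6 * 35
= 630.

630


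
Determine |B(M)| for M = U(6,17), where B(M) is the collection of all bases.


Bases of U(6,17) are all 6-element subsets of the 17-element ground set.
Number of bases = C(17,6).
C(17,6) = 12376.

12376


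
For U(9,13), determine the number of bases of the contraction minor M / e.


Contracting e from U(9,13) gives U(8,12).
Bases of U(8,12) = C(12,8) = 12! / (8! * 4!) = 495.

495


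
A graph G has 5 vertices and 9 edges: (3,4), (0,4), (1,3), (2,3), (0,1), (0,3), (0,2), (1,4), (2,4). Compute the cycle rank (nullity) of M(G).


Cycle rank (nullity) = |E| - r(M) = |E| - (|V| - c).
|E| = 9, |V| = 5, c = 1.
Nullity = 9 - (5 - 1) = 9 - 4 = 5.

5


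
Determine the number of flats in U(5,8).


Flats of U(5,8): every subset of size < 5 is a flat, plus E itself.
Count = (8 choose 0) + (8 choose 1) + (8 choose 2) + (8 choose 3) + (8 choose 4) + 1
     = 1 + 8 + 28 + 56 + 70 + 1
     = 164.

164
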